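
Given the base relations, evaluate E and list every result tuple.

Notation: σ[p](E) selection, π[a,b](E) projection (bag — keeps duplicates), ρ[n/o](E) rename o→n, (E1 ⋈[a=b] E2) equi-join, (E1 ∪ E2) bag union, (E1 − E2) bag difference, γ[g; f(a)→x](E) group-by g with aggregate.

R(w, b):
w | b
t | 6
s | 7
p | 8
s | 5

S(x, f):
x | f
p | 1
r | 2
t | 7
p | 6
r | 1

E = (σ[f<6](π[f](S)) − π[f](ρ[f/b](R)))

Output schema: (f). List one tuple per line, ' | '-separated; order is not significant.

Per-node cardinality:
  S → 5
  π[f](S) → 5
  σ[f<6](π[f](S)) → 3
  R → 4
  ρ[f/b](R) → 4
  π[f](ρ[f/b](R)) → 4
  (σ[f<6](π[f](S)) − π[f](ρ[f/b](R))) → 3

== RESULT ==
f
1
1
2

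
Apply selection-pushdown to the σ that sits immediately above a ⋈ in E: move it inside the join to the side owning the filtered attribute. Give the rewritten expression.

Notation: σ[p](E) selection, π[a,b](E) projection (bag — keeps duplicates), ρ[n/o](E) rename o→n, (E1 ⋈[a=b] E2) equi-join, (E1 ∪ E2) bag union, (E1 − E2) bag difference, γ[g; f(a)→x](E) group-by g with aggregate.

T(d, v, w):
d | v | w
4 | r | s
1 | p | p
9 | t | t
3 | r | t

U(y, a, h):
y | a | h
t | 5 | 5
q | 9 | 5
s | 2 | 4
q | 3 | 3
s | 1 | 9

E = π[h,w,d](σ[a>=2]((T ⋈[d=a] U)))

σ filters on a, owned by the right side.
E' = π[h,w,d]((T ⋈[d=a] σ[a>=2](U)))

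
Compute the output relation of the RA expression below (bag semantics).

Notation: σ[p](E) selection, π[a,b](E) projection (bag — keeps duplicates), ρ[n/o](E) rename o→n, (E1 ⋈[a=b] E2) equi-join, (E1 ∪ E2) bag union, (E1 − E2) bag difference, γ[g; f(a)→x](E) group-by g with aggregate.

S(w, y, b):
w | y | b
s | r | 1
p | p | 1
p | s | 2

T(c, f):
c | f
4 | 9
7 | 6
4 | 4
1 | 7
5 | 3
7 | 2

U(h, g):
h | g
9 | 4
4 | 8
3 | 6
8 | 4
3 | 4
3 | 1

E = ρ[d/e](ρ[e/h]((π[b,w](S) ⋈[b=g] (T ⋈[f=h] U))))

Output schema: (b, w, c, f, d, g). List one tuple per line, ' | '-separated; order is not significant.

Row counts bottom-up:
  S → 3
  π[b,w](S) → 3
  T → 6
  U → 6
  (T ⋈[f=h] U) → 5
  (π[b,w](S) ⋈[b=g] (T ⋈[f=h] U)) → 2
  ρ[e/h]((π[b,w](S) ⋈[b=g] (T ⋈[f=h] U))) → 2
  ρ[d/e](ρ[e/h]((π[b,w](S) ⋈[b=g] (T ⋈[f=h] U)))) → 2

== RESULT ==
b | w | c | f | d | g
1 | p | 5 | 3 | 3 | 1
1 | s | 5 | 3 | 3 | 1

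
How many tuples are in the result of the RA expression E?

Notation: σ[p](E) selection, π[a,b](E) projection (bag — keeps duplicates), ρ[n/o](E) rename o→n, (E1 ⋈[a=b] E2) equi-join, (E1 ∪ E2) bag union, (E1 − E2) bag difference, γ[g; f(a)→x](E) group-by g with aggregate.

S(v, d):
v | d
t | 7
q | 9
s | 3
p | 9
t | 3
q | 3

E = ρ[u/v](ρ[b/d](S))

Row counts bottom-up:
  S → 6
  ρ[b/d](S) → 6
  ρ[u/v](ρ[b/d](S)) → 6

|E| = 6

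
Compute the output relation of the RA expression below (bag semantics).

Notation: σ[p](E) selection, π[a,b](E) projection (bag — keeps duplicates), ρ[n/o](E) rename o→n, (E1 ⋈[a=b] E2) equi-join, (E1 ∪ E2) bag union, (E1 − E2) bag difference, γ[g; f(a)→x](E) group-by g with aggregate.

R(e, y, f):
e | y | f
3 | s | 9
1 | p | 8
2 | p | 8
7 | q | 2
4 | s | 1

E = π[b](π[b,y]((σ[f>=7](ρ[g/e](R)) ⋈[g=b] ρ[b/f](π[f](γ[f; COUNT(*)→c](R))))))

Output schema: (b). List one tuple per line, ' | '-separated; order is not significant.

Per-node cardinality:
  R → 5
  ρ[g/e](R) → 5
  σ[f>=7](ρ[g/e](R)) → 3
  R → 5
  γ[f; COUNT(*)→c](R) → 4
  π[f](γ[f; COUNT(*)→c](R)) → 4
  ρ[b/f](π[f](γ[f; COUNT(*)→c](R))) → 4
  (σ[f>=7](ρ[g/e](R)) ⋈[g=b] ρ[b/f](π[f](γ[f; COUNT(*)→c](R)))) → 2
  π[b,y]((σ[f>=7](ρ[g/e](R)) ⋈[g=b] ρ[b/f](π[f](γ[f; COUNT(*)→c](R))))) → 2
  π[b](π[b,y]((σ[f>=7](ρ[g/e](R)) ⋈[g=b] ρ[b/f](π[f](γ[f; COUNT(*)→c](R)))))) → 2

== RESULT ==
b
1
2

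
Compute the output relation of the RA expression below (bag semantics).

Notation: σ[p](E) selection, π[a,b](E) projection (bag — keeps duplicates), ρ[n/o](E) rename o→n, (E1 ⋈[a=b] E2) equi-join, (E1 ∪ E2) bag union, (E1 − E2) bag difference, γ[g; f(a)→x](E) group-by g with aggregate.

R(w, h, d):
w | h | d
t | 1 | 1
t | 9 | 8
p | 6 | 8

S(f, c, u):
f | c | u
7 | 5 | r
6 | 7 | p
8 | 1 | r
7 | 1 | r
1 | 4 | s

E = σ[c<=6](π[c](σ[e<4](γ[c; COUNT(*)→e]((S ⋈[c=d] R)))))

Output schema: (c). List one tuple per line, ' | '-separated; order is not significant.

Row counts bottom-up:
  S → 5
  R → 3
  (S ⋈[c=d] R) → 2
  γ[c; COUNT(*)→e]((S ⋈[c=d] R)) → 1
  σ[e<4](γ[c; COUNT(*)→e]((S ⋈[c=d] R))) → 1
  π[c](σ[e<4](γ[c; COUNT(*)→e]((S ⋈[c=d] R)))) → 1
  σ[c<=6](π[c](σ[e<4](γ[c; COUNT(*)→e]((S ⋈[c=d] R))))) → 1

== RESULT ==
c
1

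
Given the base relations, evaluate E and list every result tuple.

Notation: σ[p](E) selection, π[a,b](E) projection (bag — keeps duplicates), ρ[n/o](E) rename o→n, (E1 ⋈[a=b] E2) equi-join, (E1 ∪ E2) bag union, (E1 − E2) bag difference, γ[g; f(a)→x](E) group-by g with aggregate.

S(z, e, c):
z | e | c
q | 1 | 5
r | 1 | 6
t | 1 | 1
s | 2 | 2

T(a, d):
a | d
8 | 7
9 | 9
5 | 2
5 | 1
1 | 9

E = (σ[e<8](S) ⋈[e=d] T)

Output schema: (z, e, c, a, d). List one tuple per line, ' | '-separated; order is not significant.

Subexpression sizes:
  S → 4
  σ[e<8](S) → 4
  T → 5
  (σ[e<8](S) ⋈[e=d] T) → 4

== RESULT ==
z | e | c | a | d
q | 1 | 5 | 5 | 1
r | 1 | 6 | 5 | 1
s | 2 | 2 | 5 | 2
t | 1 | 1 | 5 | 1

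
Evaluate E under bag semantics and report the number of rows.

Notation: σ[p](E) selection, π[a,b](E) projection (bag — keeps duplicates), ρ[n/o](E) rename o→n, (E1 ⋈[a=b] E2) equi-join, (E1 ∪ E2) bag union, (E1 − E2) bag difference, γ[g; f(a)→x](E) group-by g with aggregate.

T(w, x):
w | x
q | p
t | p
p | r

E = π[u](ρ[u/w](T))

Subexpression sizes:
  T → 3
  ρ[u/w](T) → 3
  π[u](ρ[u/w](T)) → 3

|E| = 3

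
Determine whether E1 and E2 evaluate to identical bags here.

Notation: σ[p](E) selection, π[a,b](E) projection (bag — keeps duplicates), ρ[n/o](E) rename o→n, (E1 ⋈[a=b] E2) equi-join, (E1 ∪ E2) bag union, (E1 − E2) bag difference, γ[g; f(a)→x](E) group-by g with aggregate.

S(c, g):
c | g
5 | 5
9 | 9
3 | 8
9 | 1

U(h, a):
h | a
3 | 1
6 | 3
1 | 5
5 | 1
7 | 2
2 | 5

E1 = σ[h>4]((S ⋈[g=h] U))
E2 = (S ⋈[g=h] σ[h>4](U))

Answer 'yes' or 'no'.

E1 per-node cardinality:
  S → 4
  U → 6
  (S ⋈[g=h] U) → 2
  σ[h>4]((S ⋈[g=h] U)) → 1
E2 per-node cardinality:
  S → 4
  U → 6
  σ[h>4](U) → 3
  (S ⋈[g=h] σ[h>4](U)) → 1

E1 and E2 produce the same multiset:
c | g | h | a
5 | 5 | 5 | 1

yes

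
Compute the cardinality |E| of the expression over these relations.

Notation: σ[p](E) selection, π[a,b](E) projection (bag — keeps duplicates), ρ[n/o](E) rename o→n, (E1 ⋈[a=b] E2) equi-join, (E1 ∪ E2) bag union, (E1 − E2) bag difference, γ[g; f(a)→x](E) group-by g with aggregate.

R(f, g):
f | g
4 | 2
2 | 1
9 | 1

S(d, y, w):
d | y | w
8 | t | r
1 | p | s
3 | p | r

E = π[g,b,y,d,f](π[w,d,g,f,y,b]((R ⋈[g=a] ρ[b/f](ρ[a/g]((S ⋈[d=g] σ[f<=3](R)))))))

Stepwise |·|:
  R → 3
  S → 3
  R → 3
  σ[f<=3](R) → 1
  (S ⋈[d=g] σ[f<=3](R)) → 1
  ρ[a/g]((S ⋈[d=g] σ[f<=3](R))) → 1
  ρ[b/f](ρ[a/g]((S ⋈[d=g] σ[f<=3](R)))) → 1
  (R ⋈[g=a] ρ[b/f](ρ[a/g]((S ⋈[d=g] σ[f<=3](R))))) → 2
  π[w,d,g,f,y,b]((R ⋈[g=a] ρ[b/f](ρ[a/g]((S ⋈[d=g] σ[f<=3](R)))))) → 2
  π[g,b,y,d,f](π[w,d,g,f,y,b]((R ⋈[g=a] ρ[b/f](ρ[a/g]((S ⋈[d=g] σ[f<=3](R))))))) → 2

|E| = 2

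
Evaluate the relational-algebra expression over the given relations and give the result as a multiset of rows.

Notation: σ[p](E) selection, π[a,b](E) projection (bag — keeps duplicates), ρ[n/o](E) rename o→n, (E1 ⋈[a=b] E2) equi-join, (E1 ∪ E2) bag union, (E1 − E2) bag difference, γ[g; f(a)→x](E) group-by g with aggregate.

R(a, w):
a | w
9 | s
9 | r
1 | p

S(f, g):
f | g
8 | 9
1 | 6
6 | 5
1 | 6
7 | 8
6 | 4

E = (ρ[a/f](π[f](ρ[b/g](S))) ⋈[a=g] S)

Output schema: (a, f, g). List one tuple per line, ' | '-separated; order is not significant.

Subexpression sizes:
  S → 6
  ρ[b/g](S) → 6
  π[f](ρ[b/g](S)) → 6
  ρ[a/f](π[f](ρ[b/g](S))) → 6
  S → 6
  (ρ[a/f](π[f](ρ[b/g](S))) ⋈[a=g] S) → 5

== RESULT ==
a | f | g
6 | 1 | 6
6 | 1 | 6
6 | 1 | 6
6 | 1 | 6
8 | 7 | 8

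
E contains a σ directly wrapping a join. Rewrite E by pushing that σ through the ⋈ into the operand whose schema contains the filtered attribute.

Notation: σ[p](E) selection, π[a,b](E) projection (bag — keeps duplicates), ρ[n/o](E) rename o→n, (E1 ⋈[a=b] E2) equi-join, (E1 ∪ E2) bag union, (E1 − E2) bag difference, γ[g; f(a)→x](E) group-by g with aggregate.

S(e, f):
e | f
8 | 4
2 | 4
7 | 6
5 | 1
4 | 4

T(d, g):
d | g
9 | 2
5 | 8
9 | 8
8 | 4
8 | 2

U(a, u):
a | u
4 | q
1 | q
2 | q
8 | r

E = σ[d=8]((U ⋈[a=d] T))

σ filters on d, owned by the right side.
E' = (U ⋈[a=d] σ[d=8](T))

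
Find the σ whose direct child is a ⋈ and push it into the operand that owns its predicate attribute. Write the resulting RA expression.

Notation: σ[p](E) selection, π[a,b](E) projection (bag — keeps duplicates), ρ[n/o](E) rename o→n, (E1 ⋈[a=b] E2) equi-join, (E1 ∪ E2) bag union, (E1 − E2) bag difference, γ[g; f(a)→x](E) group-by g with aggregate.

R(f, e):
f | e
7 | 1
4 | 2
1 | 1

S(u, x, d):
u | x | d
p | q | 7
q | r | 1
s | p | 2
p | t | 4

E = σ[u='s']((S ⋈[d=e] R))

σ filters on u, owned by the left side.
E' = (σ[u='s'](S) ⋈[d=e] R)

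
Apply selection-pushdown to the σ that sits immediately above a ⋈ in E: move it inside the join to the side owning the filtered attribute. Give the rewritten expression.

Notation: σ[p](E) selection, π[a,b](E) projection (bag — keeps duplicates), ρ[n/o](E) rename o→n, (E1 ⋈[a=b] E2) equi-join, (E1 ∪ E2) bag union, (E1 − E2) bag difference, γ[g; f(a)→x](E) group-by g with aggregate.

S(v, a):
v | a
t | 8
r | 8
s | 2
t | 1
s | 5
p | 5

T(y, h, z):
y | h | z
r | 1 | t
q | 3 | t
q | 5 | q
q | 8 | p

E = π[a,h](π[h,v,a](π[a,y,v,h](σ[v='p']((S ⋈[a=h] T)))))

σ filters on v, owned by the left side.
E' = π[a,h](π[h,v,a](π[a,y,v,h]((σ[v='p'](S) ⋈[a=h] T))))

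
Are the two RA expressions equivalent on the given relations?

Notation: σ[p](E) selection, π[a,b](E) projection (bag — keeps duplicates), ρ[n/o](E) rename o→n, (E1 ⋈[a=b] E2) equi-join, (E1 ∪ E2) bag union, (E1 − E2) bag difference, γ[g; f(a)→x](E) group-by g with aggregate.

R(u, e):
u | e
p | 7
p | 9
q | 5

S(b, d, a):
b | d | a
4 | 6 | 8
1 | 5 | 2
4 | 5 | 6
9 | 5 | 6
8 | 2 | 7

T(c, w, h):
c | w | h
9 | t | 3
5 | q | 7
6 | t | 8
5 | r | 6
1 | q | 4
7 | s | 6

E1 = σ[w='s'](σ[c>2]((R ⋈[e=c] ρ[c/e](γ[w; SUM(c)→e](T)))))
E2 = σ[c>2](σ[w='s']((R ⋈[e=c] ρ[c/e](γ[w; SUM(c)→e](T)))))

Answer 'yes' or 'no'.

E1 row counts bottom-up:
  R → 3
  T → 6
  γ[w; SUM(c)→e](T) → 4
  ρ[c/e](γ[w; SUM(c)→e](T)) → 4
  (R ⋈[e=c] ρ[c/e](γ[w; SUM(c)→e](T))) → 2
  σ[c>2]((R ⋈[e=c] ρ[c/e](γ[w; SUM(c)→e](T)))) → 2
  σ[w='s'](σ[c>2]((R ⋈[e=c] ρ[c/e](γ[w; SUM(c)→e](T))))) → 1
E2 row counts bottom-up:
  R → 3
  T → 6
  γ[w; SUM(c)→e](T) → 4
  ρ[c/e](γ[w; SUM(c)→e](T)) → 4
  (R ⋈[e=c] ρ[c/e](γ[w; SUM(c)→e](T))) → 2
  σ[w='s']((R ⋈[e=c] ρ[c/e](γ[w; SUM(c)→e](T)))) → 1
  σ[c>2](σ[w='s']((R ⋈[e=c] ρ[c/e](γ[w; SUM(c)→e](T))))) → 1

E1 and E2 produce the same multiset:
u | e | w | c
p | 7 | s | 7

yes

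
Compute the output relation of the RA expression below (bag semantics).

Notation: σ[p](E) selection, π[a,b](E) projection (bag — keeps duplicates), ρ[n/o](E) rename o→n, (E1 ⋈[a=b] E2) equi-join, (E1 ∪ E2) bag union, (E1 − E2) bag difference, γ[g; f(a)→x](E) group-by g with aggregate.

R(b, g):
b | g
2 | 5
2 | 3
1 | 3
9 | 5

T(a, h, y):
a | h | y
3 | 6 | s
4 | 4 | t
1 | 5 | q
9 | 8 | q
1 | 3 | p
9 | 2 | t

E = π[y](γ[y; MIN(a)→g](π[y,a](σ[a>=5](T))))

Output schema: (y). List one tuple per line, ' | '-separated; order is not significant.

Per-node cardinality:
  T → 6
  σ[a>=5](T) → 2
  π[y,a](σ[a>=5](T)) → 2
  γ[y; MIN(a)→g](π[y,a](σ[a>=5](T))) → 2
  π[y](γ[y; MIN(a)→g](π[y,a](σ[a>=5](T)))) → 2

== RESULT ==
y
q
t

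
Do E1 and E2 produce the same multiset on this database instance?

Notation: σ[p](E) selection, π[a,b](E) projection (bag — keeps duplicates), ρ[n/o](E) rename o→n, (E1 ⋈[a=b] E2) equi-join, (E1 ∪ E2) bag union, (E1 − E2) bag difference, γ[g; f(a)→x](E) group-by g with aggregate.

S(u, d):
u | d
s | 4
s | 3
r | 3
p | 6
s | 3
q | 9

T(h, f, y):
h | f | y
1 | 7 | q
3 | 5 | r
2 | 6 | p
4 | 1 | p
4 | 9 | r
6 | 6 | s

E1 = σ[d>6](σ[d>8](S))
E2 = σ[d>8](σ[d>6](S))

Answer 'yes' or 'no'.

E1 per-node cardinality:
  S → 6
  σ[d>8](S) → 1
  σ[d>6](σ[d>8](S)) → 1
E2 per-node cardinality:
  S → 6
  σ[d>6](S) → 1
  σ[d>8](σ[d>6](S)) → 1

E1 and E2 produce the same multiset:
u | d
q | 9

yes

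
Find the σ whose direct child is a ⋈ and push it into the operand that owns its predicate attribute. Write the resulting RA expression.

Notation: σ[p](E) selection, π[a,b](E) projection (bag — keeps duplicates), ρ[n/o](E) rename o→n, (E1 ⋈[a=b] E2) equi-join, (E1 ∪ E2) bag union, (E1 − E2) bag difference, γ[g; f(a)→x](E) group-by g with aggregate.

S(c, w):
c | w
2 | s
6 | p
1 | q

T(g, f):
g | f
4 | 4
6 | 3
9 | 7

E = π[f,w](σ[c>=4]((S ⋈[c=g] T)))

σ filters on c, owned by the left side.
E' = π[f,w]((σ[c>=4](S) ⋈[c=g] T))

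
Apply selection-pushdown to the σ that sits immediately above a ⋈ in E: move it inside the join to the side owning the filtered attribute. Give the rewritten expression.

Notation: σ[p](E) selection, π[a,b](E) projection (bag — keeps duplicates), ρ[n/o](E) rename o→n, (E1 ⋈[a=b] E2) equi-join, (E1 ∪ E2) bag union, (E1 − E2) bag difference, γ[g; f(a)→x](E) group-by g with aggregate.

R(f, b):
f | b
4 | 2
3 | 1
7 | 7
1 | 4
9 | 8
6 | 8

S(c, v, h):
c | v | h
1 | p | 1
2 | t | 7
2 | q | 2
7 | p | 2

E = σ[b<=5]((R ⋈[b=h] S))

σ filters on b, owned by the left side.
E' = (σ[b<=5](R) ⋈[b=h] S)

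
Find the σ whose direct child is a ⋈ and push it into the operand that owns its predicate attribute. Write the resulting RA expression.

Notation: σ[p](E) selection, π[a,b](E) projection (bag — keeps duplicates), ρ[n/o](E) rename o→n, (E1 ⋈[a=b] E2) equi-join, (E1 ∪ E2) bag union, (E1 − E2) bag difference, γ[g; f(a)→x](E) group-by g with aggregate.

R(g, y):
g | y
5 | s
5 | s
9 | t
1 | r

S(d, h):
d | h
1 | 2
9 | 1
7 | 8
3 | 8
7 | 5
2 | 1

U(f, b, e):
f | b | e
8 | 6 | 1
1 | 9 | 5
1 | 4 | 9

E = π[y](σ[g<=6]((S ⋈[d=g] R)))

σ filters on g, owned by the right side.
E' = π[y]((S ⋈[d=g] σ[g<=6](R)))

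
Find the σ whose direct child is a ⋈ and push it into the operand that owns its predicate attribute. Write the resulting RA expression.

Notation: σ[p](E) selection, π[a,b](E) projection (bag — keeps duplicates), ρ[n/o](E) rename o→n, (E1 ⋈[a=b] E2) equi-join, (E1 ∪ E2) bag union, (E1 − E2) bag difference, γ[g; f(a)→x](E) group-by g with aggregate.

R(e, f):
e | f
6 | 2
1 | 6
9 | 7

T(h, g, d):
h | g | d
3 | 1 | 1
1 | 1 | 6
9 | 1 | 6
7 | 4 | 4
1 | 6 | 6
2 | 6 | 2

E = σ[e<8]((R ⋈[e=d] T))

σ filters on e, owned by the left side.
E' = (σ[e<8](R) ⋈[e=d] T)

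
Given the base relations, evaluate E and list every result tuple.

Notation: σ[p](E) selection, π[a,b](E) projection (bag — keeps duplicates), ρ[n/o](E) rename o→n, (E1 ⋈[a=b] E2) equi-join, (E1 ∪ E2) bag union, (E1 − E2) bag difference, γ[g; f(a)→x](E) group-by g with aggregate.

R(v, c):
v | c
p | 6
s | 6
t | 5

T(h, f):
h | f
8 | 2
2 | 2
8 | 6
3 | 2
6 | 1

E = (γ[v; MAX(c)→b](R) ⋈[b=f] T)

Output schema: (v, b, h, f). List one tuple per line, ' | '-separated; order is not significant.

Subexpression sizes:
  R → 3
  γ[v; MAX(c)→b](R) → 3
  T → 5
  (γ[v; MAX(c)→b](R) ⋈[b=f] T) → 2

== RESULT ==
v | b | h | f
p | 6 | 8 | 6
s | 6 | 8 | 6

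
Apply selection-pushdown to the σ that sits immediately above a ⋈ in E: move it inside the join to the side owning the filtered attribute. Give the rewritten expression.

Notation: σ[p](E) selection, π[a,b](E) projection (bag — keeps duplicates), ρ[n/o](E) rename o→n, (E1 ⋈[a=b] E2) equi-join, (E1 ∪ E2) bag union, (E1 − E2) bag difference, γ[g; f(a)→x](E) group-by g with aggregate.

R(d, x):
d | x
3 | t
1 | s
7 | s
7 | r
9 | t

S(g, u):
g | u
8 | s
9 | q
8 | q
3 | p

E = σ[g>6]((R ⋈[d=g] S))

σ filters on g, owned by the right side.
E' = (R ⋈[d=g] σ[g>6](S))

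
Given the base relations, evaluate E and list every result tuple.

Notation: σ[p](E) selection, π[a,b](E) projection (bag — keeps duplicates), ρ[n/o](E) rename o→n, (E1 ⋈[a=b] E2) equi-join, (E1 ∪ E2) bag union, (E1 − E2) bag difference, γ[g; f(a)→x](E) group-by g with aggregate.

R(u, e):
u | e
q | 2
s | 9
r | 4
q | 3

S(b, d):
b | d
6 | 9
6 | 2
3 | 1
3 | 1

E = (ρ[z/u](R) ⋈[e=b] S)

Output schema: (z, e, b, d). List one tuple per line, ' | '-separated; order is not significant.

Subexpression sizes:
  R → 4
  ρ[z/u](R) → 4
  S → 4
  (ρ[z/u](R) ⋈[e=b] S) → 2

== RESULT ==
z | e | b | d
q | 3 | 3 | 1
q | 3 | 3 | 1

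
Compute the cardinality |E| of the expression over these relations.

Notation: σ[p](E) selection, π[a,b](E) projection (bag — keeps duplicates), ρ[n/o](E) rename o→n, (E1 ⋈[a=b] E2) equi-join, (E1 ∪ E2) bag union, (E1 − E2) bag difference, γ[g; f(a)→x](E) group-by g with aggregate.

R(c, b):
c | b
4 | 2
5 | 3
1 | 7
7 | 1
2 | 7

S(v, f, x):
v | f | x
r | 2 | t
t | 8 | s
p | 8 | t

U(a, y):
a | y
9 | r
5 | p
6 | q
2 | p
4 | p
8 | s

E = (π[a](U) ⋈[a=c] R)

Stepwise |·|:
  U → 6
  π[a](U) → 6
  R → 5
  (π[a](U) ⋈[a=c] R) → 3

|E| = 3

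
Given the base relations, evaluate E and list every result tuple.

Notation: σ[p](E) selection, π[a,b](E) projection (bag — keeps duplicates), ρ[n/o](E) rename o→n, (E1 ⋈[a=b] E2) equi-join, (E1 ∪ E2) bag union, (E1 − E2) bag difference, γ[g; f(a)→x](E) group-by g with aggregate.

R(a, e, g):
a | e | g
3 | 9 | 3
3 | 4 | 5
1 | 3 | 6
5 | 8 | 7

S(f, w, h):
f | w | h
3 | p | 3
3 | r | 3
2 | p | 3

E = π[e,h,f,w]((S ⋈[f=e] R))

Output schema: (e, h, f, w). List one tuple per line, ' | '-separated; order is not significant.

Stepwise |·|:
  S → 3
  R → 4
  (S ⋈[f=e] R) → 2
  π[e,h,f,w]((S ⋈[f=e] R)) → 2

== RESULT ==
e | h | f | w
3 | 3 | 3 | p
3 | 3 | 3 | r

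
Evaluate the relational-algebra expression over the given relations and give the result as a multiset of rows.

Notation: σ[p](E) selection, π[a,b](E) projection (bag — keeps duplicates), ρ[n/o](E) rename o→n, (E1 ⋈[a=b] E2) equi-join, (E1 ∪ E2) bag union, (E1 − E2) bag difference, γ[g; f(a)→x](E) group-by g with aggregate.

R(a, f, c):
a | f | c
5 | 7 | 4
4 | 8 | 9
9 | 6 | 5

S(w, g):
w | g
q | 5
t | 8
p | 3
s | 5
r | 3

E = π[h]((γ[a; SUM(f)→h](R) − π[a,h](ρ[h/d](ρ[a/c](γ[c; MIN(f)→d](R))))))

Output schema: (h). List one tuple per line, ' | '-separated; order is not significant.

Subexpression sizes:
  R → 3
  γ[a; SUM(f)→h](R) → 3
  R → 3
  γ[c; MIN(f)→d](R) → 3
  ρ[a/c](γ[c; MIN(f)→d](R)) → 3
  ρ[h/d](ρ[a/c](γ[c; MIN(f)→d](R))) → 3
  π[a,h](ρ[h/d](ρ[a/c](γ[c; MIN(f)→d](R)))) → 3
  (γ[a; SUM(f)→h](R) − π[a,h](ρ[h/d](ρ[a/c](γ[c; MIN(f)→d](R))))) → 3
  π[h]((γ[a; SUM(f)→h](R) − π[a,h](ρ[h/d](ρ[a/c](γ[c; MIN(f)→d](R)))))) → 3

== RESULT ==
h
6
7
8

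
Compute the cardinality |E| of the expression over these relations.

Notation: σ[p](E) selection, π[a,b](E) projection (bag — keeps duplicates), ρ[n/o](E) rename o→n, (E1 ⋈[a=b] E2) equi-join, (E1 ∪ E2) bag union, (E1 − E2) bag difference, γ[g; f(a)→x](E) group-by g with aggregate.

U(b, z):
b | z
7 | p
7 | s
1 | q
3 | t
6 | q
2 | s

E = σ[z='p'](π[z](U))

Subexpression sizes:
  U → 6
  π[z](U) → 6
  σ[z='p'](π[z](U)) → 1

|E| = 1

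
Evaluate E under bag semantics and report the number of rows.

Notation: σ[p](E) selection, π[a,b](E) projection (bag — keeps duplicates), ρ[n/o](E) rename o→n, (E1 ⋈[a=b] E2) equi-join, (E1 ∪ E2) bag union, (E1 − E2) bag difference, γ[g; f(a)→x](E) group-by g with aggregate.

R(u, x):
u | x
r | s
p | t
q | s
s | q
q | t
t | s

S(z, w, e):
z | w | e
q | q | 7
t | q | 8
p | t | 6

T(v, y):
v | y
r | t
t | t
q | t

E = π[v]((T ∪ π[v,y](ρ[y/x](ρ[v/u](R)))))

Per-node cardinality:
  T → 3
  R → 6
  ρ[v/u](R) → 6
  ρ[y/x](ρ[v/u](R)) → 6
  π[v,y](ρ[y/x](ρ[v/u](R))) → 6
  (T ∪ π[v,y](ρ[y/x](ρ[v/u](R)))) → 9
  π[v]((T ∪ π[v,y](ρ[y/x](ρ[v/u](R))))) → 9

|E| = 9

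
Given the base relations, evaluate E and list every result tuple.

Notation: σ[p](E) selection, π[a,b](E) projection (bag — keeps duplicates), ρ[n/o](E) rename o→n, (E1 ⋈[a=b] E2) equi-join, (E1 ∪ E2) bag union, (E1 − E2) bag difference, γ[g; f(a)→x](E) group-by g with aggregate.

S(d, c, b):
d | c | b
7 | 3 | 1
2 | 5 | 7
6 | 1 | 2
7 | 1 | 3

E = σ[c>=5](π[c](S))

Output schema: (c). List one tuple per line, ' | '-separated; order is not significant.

Subexpression sizes:
  S → 4
  π[c](S) → 4
  σ[c>=5](π[c](S)) → 1

== RESULT ==
c
5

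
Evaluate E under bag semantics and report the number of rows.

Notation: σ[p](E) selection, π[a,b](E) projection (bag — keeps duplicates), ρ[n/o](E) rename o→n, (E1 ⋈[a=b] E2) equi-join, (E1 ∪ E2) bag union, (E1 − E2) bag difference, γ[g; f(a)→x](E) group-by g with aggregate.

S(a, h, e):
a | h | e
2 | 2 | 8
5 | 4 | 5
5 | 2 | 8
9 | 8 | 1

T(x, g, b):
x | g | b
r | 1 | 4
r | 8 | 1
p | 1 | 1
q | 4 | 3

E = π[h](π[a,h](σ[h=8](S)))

Per-node cardinality:
  S → 4
  σ[h=8](S) → 1
  π[a,h](σ[h=8](S)) → 1
  π[h](π[a,h](σ[h=8](S))) → 1

|E| = 1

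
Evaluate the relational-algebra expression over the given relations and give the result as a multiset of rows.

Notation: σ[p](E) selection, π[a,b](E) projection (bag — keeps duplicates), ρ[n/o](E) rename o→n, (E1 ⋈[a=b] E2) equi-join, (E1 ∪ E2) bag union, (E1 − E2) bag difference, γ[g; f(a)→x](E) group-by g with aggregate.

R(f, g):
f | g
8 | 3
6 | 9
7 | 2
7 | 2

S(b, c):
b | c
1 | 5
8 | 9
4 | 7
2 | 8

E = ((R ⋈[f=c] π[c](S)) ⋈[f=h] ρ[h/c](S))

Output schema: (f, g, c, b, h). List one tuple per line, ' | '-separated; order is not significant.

Subexpression sizes:
  R → 4
  S → 4
  π[c](S) → 4
  (R ⋈[f=c] π[c](S)) → 3
  S → 4
  ρ[h/c](S) → 4
  ((R ⋈[f=c] π[c](S)) ⋈[f=h] ρ[h/c](S)) → 3

== RESULT ==
f | g | c | b | h
7 | 2 | 7 | 4 | 7
7 | 2 | 7 | 4 | 7
8 | 3 | 8 | 2 | 8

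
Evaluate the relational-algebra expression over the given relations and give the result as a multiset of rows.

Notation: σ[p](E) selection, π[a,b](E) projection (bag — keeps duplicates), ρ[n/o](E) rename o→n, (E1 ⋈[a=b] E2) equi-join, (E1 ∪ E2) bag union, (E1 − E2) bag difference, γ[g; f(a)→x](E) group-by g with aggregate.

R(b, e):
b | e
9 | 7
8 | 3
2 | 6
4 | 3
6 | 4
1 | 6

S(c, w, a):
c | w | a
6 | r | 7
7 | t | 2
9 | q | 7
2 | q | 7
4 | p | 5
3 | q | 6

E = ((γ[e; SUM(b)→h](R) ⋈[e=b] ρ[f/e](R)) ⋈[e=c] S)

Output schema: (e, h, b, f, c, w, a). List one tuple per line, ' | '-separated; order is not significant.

Subexpression sizes:
  R → 6
  γ[e; SUM(b)→h](R) → 4
  R → 6
  ρ[f/e](R) → 6
  (γ[e; SUM(b)→h](R) ⋈[e=b] ρ[f/e](R)) → 2
  S → 6
  ((γ[e; SUM(b)→h](R) ⋈[e=b] ρ[f/e](R)) ⋈[e=c] S) → 2

== RESULT ==
e | h | b | f | c | w | a
4 | 6 | 4 | 3 | 4 | p | 5
6 | 3 | 6 | 4 | 6 | r | 7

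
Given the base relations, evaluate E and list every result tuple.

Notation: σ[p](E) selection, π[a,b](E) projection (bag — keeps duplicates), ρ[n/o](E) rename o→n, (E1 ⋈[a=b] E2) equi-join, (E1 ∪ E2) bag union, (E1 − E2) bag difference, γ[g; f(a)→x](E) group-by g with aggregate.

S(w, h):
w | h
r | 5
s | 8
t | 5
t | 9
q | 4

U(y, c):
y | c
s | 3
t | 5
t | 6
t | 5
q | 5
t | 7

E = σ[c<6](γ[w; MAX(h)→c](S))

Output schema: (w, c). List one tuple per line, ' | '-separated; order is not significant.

Per-node cardinality:
  S → 5
  γ[w; MAX(h)→c](S) → 4
  σ[c<6](γ[w; MAX(h)→c](S)) → 2

== RESULT ==
w | c
q | 4
r | 5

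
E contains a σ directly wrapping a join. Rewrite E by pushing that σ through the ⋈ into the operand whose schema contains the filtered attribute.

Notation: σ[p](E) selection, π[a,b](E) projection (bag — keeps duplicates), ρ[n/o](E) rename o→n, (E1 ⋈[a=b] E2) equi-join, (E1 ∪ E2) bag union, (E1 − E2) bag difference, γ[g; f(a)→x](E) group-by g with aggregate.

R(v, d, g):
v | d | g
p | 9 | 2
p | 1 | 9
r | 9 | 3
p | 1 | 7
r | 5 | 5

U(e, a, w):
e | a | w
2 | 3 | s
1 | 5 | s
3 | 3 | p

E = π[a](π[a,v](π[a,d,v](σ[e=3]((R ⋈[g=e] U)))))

σ filters on e, owned by the right side.
E' = π[a](π[a,v](π[a,d,v]((R ⋈[g=e] σ[e=3](U)))))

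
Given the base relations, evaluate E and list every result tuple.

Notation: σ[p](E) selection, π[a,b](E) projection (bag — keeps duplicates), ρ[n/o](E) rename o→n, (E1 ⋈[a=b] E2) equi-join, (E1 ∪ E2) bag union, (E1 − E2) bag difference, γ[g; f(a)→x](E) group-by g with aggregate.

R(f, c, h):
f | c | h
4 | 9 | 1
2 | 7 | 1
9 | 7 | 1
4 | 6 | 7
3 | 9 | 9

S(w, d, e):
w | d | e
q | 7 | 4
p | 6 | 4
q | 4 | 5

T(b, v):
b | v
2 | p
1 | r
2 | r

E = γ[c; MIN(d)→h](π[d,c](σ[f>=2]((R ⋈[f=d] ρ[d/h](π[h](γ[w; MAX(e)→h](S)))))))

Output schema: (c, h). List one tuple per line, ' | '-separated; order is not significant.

Row counts bottom-up:
  R → 5
  S → 3
  γ[w; MAX(e)→h](S) → 2
  π[h](γ[w; MAX(e)→h](S)) → 2
  ρ[d/h](π[h](γ[w; MAX(e)→h](S))) → 2
  (R ⋈[f=d] ρ[d/h](π[h](γ[w; MAX(e)→h](S)))) → 2
  σ[f>=2]((R ⋈[f=d] ρ[d/h](π[h](γ[w; MAX(e)→h](S))))) → 2
  π[d,c](σ[f>=2]((R ⋈[f=d] ρ[d/h](π[h](γ[w; MAX(e)→h](S)))))) → 2
  γ[c; MIN(d)→h](π[d,c](σ[f>=2]((R ⋈[f=d] ρ[d/h](π[h](γ[w; MAX(e)→h](S))))))) → 2

== RESULT ==
c | h
6 | 4
9 | 4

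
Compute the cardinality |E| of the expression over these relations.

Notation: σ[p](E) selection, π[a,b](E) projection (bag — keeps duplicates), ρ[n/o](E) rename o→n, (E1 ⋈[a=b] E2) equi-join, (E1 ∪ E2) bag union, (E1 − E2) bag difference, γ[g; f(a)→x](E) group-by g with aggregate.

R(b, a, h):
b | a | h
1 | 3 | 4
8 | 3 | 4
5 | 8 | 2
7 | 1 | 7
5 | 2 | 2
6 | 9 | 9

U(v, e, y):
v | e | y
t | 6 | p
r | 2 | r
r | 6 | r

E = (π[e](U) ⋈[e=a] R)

Subexpression sizes:
  U → 3
  π[e](U) → 3
  R → 6
  (π[e](U) ⋈[e=a] R) → 1

|E| = 1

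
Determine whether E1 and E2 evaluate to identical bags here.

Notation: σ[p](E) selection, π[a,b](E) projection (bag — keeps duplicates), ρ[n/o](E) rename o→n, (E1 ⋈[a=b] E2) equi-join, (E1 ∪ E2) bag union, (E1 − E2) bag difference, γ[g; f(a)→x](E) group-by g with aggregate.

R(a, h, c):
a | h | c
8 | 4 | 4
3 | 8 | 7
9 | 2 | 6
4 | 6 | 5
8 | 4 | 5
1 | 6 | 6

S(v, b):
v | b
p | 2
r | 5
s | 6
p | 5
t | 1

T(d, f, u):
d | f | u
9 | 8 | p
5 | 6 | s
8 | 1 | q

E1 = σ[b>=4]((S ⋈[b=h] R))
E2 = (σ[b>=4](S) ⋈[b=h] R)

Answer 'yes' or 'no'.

E1 per-node cardinality:
  S → 5
  R → 6
  (S ⋈[b=h] R) → 3
  σ[b>=4]((S ⋈[b=h] R)) → 2
E2 per-node cardinality:
  S → 5
  σ[b>=4](S) → 3
  R → 6
  (σ[b>=4](S) ⋈[b=h] R) → 2

E1 and E2 produce the same multiset:
v | b | a | h | c
s | 6 | 1 | 6 | 6
s | 6 | 4 | 6 | 5

yes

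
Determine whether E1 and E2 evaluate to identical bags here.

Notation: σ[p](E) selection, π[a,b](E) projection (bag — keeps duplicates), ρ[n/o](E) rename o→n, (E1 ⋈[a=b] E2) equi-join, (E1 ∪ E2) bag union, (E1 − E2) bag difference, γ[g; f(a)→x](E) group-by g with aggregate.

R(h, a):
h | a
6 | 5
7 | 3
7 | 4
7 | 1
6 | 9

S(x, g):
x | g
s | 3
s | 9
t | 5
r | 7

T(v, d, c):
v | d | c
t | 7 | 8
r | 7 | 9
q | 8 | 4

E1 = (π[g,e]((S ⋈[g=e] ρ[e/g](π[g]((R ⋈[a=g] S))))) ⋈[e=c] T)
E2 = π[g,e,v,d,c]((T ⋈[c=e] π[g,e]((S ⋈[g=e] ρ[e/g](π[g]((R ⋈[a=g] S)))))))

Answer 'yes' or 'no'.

E1 row counts bottom-up:
  S → 4
  R → 5
  S → 4
  (R ⋈[a=g] S) → 3
  π[g]((R ⋈[a=g] S)) → 3
  ρ[e/g](π[g]((R ⋈[a=g] S))) → 3
  (S ⋈[g=e] ρ[e/g](π[g]((R ⋈[a=g] S)))) → 3
  π[g,e]((S ⋈[g=e] ρ[e/g](π[g]((R ⋈[a=g] S))))) → 3
  T → 3
  (π[g,e]((S ⋈[g=e] ρ[e/g](π[g]((R ⋈[a=g] S))))) ⋈[e=c] T) → 1
E2 row counts bottom-up:
  T → 3
  S → 4
  R → 5
  S → 4
  (R ⋈[a=g] S) → 3
  π[g]((R ⋈[a=g] S)) → 3
  ρ[e/g](π[g]((R ⋈[a=g] S))) → 3
  (S ⋈[g=e] ρ[e/g](π[g]((R ⋈[a=g] S)))) → 3
  π[g,e]((S ⋈[g=e] ρ[e/g](π[g]((R ⋈[a=g] S))))) → 3
  (T ⋈[c=e] π[g,e]((S ⋈[g=e] ρ[e/g](π[g]((R ⋈[a=g] S)))))) → 1
  π[g,e,v,d,c]((T ⋈[c=e] π[g,e]((S ⋈[g=e] ρ[e/g](π[g]((R ⋈[a=g] S))))))) → 1

E1 and E2 produce the same multiset:
g | e | v | d | c
9 | 9 | r | 7 | 9

yes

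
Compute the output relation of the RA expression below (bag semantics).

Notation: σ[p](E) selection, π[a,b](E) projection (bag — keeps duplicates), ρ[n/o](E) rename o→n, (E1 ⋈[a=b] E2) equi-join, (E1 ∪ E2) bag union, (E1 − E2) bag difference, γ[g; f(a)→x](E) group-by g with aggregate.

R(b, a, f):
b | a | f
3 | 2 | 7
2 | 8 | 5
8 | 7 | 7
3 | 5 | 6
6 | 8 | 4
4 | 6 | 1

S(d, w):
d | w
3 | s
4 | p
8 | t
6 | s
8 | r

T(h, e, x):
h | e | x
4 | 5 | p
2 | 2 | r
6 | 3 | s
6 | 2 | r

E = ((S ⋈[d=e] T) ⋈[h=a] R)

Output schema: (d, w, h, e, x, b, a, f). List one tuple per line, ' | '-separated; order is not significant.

Subexpression sizes:
  S → 5
  T → 4
  (S ⋈[d=e] T) → 1
  R → 6
  ((S ⋈[d=e] T) ⋈[h=a] R) → 1

== RESULT ==
d | w | h | e | x | b | a | f
3 | s | 6 | 3 | s | 4 | 6 | 1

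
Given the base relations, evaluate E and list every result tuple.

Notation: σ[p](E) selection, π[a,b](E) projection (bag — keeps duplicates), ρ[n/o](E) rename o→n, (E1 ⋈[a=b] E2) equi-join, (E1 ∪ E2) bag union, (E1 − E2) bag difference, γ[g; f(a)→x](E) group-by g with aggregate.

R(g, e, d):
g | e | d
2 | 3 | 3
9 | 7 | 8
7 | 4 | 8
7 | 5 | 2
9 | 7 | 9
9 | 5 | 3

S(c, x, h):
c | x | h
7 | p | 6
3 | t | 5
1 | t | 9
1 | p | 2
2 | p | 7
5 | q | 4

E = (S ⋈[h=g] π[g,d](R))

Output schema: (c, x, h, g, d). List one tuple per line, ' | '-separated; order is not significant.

Row counts bottom-up:
  S → 6
  R → 6
  π[g,d](R) → 6
  (S ⋈[h=g] π[g,d](R)) → 6

== RESULT ==
c | x | h | g | d
1 | p | 2 | 2 | 3
1 | t | 9 | 9 | 3
1 | t | 9 | 9 | 8
1 | t | 9 | 9 | 9
2 | p | 7 | 7 | 2
2 | p | 7 | 7 | 8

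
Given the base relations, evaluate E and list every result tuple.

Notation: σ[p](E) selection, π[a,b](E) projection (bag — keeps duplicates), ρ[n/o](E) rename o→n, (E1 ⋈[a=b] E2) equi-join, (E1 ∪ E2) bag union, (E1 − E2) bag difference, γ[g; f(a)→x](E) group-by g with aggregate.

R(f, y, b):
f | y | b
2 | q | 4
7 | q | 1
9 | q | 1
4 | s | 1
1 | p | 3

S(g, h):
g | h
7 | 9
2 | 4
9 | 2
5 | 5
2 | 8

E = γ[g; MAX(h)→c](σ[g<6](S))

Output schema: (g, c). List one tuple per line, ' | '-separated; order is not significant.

Subexpression sizes:
  S → 5
  σ[g<6](S) → 3
  γ[g; MAX(h)→c](σ[g<6](S)) → 2

== RESULT ==
g | c
2 | 8
5 | 5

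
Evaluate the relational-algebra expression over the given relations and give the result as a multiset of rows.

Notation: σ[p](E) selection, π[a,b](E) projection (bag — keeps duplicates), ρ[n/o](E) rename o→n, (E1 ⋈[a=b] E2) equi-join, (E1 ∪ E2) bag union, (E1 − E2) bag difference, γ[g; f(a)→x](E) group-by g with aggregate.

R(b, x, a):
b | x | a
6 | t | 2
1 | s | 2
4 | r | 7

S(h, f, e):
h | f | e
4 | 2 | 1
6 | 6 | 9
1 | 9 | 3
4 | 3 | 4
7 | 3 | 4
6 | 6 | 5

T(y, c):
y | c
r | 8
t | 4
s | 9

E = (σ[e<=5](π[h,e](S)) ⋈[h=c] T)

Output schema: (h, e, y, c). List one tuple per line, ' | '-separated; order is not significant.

Subexpression sizes:
  S → 6
  π[h,e](S) → 6
  σ[e<=5](π[h,e](S)) → 5
  T → 3
  (σ[e<=5](π[h,e](S)) ⋈[h=c] T) → 2

== RESULT ==
h | e | y | c
4 | 1 | t | 4
4 | 4 | t | 4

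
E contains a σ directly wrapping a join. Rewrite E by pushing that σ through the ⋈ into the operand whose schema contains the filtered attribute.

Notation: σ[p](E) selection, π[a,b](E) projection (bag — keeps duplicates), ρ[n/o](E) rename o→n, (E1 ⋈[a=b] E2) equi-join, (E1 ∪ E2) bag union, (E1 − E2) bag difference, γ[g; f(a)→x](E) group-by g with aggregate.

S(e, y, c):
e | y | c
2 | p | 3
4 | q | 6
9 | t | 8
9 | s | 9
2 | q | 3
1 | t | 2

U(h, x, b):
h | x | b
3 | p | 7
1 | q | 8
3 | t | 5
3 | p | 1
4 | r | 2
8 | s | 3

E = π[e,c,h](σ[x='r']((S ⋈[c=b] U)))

σ filters on x, owned by the right side.
E' = π[e,c,h]((S ⋈[c=b] σ[x='r'](U)))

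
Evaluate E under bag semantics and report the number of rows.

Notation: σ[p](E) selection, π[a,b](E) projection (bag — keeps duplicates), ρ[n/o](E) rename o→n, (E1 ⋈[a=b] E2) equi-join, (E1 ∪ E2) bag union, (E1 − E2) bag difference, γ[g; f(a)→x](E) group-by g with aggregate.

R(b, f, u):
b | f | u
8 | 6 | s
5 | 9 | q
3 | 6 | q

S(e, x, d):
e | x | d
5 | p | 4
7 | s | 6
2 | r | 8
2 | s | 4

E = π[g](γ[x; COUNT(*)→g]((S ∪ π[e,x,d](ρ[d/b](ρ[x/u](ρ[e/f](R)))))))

Subexpression sizes:
  S → 4
  R → 3
  ρ[e/f](R) → 3
  ρ[x/u](ρ[e/f](R)) → 3
  ρ[d/b](ρ[x/u](ρ[e/f](R))) → 3
  π[e,x,d](ρ[d/b](ρ[x/u](ρ[e/f](R)))) → 3
  (S ∪ π[e,x,d](ρ[d/b](ρ[x/u](ρ[e/f](R))))) → 7
  γ[x; COUNT(*)→g]((S ∪ π[e,x,d](ρ[d/b](ρ[x/u](ρ[e/f](R)))))) → 4
  π[g](γ[x; COUNT(*)→g]((S ∪ π[e,x,d](ρ[d/b](ρ[x/u](ρ[e/f](R))))))) → 4

|E| = 4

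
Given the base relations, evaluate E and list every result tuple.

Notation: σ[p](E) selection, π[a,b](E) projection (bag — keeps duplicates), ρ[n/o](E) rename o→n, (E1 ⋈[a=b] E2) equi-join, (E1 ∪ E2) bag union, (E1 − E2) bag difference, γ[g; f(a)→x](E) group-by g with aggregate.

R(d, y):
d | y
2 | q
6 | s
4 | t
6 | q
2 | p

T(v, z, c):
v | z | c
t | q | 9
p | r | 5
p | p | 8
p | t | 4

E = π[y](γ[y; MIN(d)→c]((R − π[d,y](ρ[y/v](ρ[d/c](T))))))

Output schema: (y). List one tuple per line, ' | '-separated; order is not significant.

Stepwise |·|:
  R → 5
  T → 4
  ρ[d/c](T) → 4
  ρ[y/v](ρ[d/c](T)) → 4
  π[d,y](ρ[y/v](ρ[d/c](T))) → 4
  (R − π[d,y](ρ[y/v](ρ[d/c](T)))) → 5
  γ[y; MIN(d)→c]((R − π[d,y](ρ[y/v](ρ[d/c](T))))) → 4
  π[y](γ[y; MIN(d)→c]((R − π[d,y](ρ[y/v](ρ[d/c](T)))))) → 4

== RESULT ==
y
p
q
s
t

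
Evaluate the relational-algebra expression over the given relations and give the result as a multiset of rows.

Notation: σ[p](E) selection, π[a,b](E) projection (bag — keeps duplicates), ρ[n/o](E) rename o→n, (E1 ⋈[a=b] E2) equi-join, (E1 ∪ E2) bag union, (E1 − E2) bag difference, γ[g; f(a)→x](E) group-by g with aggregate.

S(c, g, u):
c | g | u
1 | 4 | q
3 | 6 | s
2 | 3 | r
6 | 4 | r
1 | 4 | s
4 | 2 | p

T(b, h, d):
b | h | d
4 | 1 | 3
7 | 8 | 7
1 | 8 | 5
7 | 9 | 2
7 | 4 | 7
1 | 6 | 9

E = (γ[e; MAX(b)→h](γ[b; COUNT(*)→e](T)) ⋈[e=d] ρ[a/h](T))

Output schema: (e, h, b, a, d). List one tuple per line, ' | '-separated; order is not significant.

Row counts bottom-up:
  T → 6
  γ[b; COUNT(*)→e](T) → 3
  γ[e; MAX(b)→h](γ[b; COUNT(*)→e](T)) → 3
  T → 6
  ρ[a/h](T) → 6
  (γ[e; MAX(b)→h](γ[b; COUNT(*)→e](T)) ⋈[e=d] ρ[a/h](T)) → 2

== RESULT ==
e | h | b | a | d
2 | 1 | 7 | 9 | 2
3 | 7 | 4 | 1 | 3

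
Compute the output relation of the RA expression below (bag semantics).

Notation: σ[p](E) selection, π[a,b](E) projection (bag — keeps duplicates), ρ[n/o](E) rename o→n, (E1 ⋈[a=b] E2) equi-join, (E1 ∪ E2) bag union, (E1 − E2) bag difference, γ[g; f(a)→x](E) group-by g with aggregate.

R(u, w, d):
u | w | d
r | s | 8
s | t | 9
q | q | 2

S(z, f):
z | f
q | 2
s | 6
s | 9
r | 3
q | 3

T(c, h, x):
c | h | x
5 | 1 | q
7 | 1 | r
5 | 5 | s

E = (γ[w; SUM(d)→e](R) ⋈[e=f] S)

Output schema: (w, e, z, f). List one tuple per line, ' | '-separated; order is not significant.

Stepwise |·|:
  R → 3
  γ[w; SUM(d)→e](R) → 3
  S → 5
  (γ[w; SUM(d)→e](R) ⋈[e=f] S) → 2

== RESULT ==
w | e | z | f
q | 2 | q | 2
t | 9 | s | 9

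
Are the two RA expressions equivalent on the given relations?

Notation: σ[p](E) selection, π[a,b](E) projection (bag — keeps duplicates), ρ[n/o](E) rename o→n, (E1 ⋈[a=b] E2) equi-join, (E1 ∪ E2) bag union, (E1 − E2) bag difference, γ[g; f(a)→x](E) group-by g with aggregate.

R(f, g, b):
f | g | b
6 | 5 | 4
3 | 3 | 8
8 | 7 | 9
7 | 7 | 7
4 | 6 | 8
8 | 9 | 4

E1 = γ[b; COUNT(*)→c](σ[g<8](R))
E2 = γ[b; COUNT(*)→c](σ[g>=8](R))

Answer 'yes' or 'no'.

E1 stepwise |·|:
  R → 6
  σ[g<8](R) → 5
  γ[b; COUNT(*)→c](σ[g<8](R)) → 4
E2 stepwise |·|:
  R → 6
  σ[g>=8](R) → 1
  γ[b; COUNT(*)→c](σ[g>=8](R)) → 1

E1 result:
b | c
4 | 1
7 | 1
8 | 2
9 | 1
E2 result:
b | c
4 | 1
Witness: (7, 1) appears 1× in E1 but 0× in E2.

no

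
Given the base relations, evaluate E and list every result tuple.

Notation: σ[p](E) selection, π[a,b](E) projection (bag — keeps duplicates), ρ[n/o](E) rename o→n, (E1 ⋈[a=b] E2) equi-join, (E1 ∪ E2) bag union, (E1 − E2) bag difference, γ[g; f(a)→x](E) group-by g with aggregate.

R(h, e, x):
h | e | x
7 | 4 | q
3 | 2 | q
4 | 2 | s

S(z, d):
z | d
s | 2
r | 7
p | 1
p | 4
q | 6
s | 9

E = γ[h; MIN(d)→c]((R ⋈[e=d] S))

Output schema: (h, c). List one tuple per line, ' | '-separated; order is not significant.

Subexpression sizes:
  R → 3
  S → 6
  (R ⋈[e=d] S) → 3
  γ[h; MIN(d)→c]((R ⋈[e=d] S)) → 3

== RESULT ==
h | c
3 | 2
4 | 2
7 | 4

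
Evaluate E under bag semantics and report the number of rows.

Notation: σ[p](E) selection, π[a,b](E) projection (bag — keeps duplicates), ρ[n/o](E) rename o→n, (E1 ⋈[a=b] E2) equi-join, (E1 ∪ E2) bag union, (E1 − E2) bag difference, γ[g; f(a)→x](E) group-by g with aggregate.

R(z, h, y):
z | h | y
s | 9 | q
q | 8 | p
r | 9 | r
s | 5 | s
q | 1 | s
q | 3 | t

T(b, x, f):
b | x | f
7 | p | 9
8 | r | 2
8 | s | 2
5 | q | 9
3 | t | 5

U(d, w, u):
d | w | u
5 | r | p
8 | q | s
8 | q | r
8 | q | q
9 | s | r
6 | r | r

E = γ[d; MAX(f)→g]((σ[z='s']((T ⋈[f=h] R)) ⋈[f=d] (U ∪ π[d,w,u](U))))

Per-node cardinality:
  T → 5
  R → 6
  (T ⋈[f=h] R) → 5
  σ[z='s']((T ⋈[f=h] R)) → 3
  U → 6
  U → 6
  π[d,w,u](U) → 6
  (U ∪ π[d,w,u](U)) → 12
  (σ[z='s']((T ⋈[f=h] R)) ⋈[f=d] (U ∪ π[d,w,u](U))) → 6
  γ[d; MAX(f)→g]((σ[z='s']((T ⋈[f=h] R)) ⋈[f=d] (U ∪ π[d,w,u](U)))) → 2

|E| = 2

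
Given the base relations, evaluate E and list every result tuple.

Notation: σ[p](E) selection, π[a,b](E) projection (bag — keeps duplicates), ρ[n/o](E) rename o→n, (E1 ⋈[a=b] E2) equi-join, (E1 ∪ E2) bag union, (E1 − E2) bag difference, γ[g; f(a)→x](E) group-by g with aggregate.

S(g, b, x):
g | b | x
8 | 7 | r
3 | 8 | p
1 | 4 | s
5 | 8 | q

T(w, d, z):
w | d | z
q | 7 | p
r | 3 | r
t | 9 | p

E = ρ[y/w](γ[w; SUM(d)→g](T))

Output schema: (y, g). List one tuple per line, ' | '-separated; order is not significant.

Per-node cardinality:
  T → 3
  γ[w; SUM(d)→g](T) → 3
  ρ[y/w](γ[w; SUM(d)→g](T)) → 3

== RESULT ==
y | g
q | 7
r | 3
t | 9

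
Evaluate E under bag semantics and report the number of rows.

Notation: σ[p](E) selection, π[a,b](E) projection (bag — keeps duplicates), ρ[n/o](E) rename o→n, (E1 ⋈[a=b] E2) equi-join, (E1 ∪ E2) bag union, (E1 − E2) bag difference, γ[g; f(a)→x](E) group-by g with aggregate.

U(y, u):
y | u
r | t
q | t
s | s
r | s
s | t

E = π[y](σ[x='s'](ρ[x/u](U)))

Stepwise |·|:
  U → 5
  ρ[x/u](U) → 5
  σ[x='s'](ρ[x/u](U)) → 2
  π[y](σ[x='s'](ρ[x/u](U))) → 2

|E| = 2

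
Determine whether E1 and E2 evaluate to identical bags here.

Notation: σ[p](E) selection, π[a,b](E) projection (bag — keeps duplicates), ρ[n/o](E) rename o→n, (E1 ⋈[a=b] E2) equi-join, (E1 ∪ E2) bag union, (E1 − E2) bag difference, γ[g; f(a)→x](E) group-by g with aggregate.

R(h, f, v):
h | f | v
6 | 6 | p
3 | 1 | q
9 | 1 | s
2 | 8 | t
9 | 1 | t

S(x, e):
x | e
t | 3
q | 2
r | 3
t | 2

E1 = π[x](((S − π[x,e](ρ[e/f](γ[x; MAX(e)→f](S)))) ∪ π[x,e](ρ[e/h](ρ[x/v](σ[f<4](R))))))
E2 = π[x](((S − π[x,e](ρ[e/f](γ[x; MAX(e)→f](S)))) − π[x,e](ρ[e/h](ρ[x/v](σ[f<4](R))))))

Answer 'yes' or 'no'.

E1 row counts bottom-up:
  S → 4
  S → 4
  γ[x; MAX(e)→f](S) → 3
  ρ[e/f](γ[x; MAX(e)→f](S)) → 3
  π[x,e](ρ[e/f](γ[x; MAX(e)→f](S))) → 3
  (S − π[x,e](ρ[e/f](γ[x; MAX(e)→f](S)))) → 1
  R → 5
  σ[f<4](R) → 3
  ρ[x/v](σ[f<4](R)) → 3
  ρ[e/h](ρ[x/v](σ[f<4](R))) → 3
  π[x,e](ρ[e/h](ρ[x/v](σ[f<4](R)))) → 3
  ((S − π[x,e](ρ[e/f](γ[x; MAX(e)→f](S)))) ∪ π[x,e](ρ[e/h](ρ[x/v](σ[f<4](R))))) → 4
  π[x](((S − π[x,e](ρ[e/f](γ[x; MAX(e)→f](S)))) ∪ π[x,e](ρ[e/h](ρ[x/v](σ[f<4](R)))))) → 4
E2 row counts bottom-up:
  S → 4
  S → 4
  γ[x; MAX(e)→f](S) → 3
  ρ[e/f](γ[x; MAX(e)→f](S)) → 3
  π[x,e](ρ[e/f](γ[x; MAX(e)→f](S))) → 3
  (S − π[x,e](ρ[e/f](γ[x; MAX(e)→f](S)))) → 1
  R → 5
  σ[f<4](R) → 3
  ρ[x/v](σ[f<4](R)) → 3
  ρ[e/h](ρ[x/v](σ[f<4](R))) → 3
  π[x,e](ρ[e/h](ρ[x/v](σ[f<4](R)))) → 3
  ((S − π[x,e](ρ[e/f](γ[x; MAX(e)→f](S)))) − π[x,e](ρ[e/h](ρ[x/v](σ[f<4](R))))) → 1
  π[x](((S − π[x,e](ρ[e/f](γ[x; MAX(e)→f](S)))) − π[x,e](ρ[e/h](ρ[x/v](σ[f<4](R)))))) → 1

E1 result:
x
q
s
t
t
E2 result:
x
t
Witness: ('t',) appears 2× in E1 but 1× in E2.

no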